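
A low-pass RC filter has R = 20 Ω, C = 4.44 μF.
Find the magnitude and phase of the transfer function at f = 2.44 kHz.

Step 1 — Angular frequency: ω = 2π·2440 = 1.533e+04 rad/s.
Step 2 — Transfer function: H(jω) = 1/(1 + jωRC).
Step 3 — Denominator: 1 + jωRC = 1 + j·1.533e+04·20·4.44e-06 = 1 + j1.361.
Step 4 — H = 0.3505 - j0.4771.
Step 5 — Magnitude: |H| = 0.592 (-4.6 dB); phase: φ = -53.7°.

|H| = 0.592 (-4.6 dB), φ = -53.7°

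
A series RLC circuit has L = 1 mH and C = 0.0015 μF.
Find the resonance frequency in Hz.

Step 1 — Resonance condition Im(Z)=0 gives ω₀ = 1/√(LC).
Step 2 — ω₀ = 1/√(0.001·1.5e-09) = 8.165e+05 rad/s.
Step 3 — f₀ = ω₀/(2π) = 1.299e+05 Hz.

f₀ = 1.299e+05 Hz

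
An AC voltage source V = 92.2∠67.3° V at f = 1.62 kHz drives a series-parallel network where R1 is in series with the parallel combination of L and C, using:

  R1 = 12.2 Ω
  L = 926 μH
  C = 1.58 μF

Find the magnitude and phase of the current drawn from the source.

Step 1 — Angular frequency: ω = 2π·f = 2π·1620 = 1.018e+04 rad/s.
Step 2 — Component impedances:
  R1: Z = R = 12.2 Ω
  L: Z = jωL = j·1.018e+04·0.000926 = 0 + j9.426 Ω
  C: Z = 1/(jωC) = -j/(ω·C) = 0 - j62.18 Ω
Step 3 — Parallel branch: L || C = 1/(1/L + 1/C) = 0 + j11.11 Ω.
Step 4 — Series with R1: Z_total = R1 + (L || C) = 12.2 + j11.11 Ω = 16.5∠42.3° Ω.
Step 5 — Source phasor: V = 92.2∠67.3° V = 35.58 + j85.06 V.
Step 6 — Ohm's law: I = V / Z_total = (35.58 + j85.06) / (12.2 + j11.11) = 5.065 + j2.36 A.
Step 7 — Convert to polar: |I| = 5.588 A, ∠I = 25.0°.

I = 5.588∠25.0° A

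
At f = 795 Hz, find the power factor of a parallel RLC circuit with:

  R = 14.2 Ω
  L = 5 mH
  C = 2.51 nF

Step 1 — Angular frequency: ω = 2π·f = 2π·795 = 4995 rad/s.
Step 2 — Component impedances:
  R: Z = R = 14.2 Ω
  L: Z = jωL = j·4995·0.005 = 0 + j24.98 Ω
  C: Z = 1/(jωC) = -j/(ω·C) = 0 - j7.976e+04 Ω
Step 3 — Parallel combination: 1/Z_total = 1/R + 1/L + 1/C; Z_total = 10.73 + j6.1 Ω = 12.35∠29.6° Ω.
Step 4 — Power factor: PF = cos(φ) = Re(Z)/|Z| = 10.733/12.345 = 0.8694.
Step 5 — Type: Im(Z) = 6.1 ⇒ lagging (phase φ = 29.6°).

PF = 0.8694 (lagging, φ = 29.6°)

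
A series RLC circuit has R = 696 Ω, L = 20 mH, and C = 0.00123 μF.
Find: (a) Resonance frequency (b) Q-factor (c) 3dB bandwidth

Step 1 — Resonance condition Im(Z)=0 gives ω₀ = 1/√(LC).
Step 2 — ω₀ = 1/√(0.02·1.23e-09) = 2.016e+05 rad/s.
Step 3 — f₀ = ω₀/(2π) = 3.209e+04 Hz.
Step 4 — Series Q: Q = ω₀L/R = 2.016e+05·0.02/696 = 5.794.
Step 5 — 3dB bandwidth: Δω = ω₀/Q = 3.48e+04 rad/s; BW = Δω/(2π) = 5539 Hz.

(a) f₀ = 3.209e+04 Hz  (b) Q = 5.794  (c) BW = 5539 Hz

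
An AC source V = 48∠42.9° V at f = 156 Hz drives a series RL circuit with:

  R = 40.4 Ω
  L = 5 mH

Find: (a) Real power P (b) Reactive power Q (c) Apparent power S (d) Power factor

Step 1 — Angular frequency: ω = 2π·f = 2π·156 = 980.2 rad/s.
Step 2 — Component impedances:
  R: Z = R = 40.4 Ω
  L: Z = jωL = j·980.2·0.005 = 0 + j4.901 Ω
Step 3 — Series combination: Z_total = R + L = 40.4 + j4.901 Ω = 40.7∠6.9° Ω.
Step 4 — Source phasor: V = 48∠42.9° V = 35.16 + j32.67 V.
Step 5 — Current: I = V / Z = 0.9544 + j0.693 A = 1.179∠36.0° A.
Step 6 — Complex power: S = V·I* = 56.2 + j6.818 VA.
Step 7 — Real power: P = Re(S) = 56.2 W.
Step 8 — Reactive power: Q = Im(S) = 6.818 VAR.
Step 9 — Apparent power: |S| = 56.61 VA.
Step 10 — Power factor: PF = P/|S| = 0.9927 (lagging).

(a) P = 56.2 W  (b) Q = 6.818 VAR  (c) S = 56.61 VA  (d) PF = 0.9927 (lagging)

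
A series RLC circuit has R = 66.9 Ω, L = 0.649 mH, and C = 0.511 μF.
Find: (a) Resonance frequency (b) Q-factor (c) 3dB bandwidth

Step 1 — Resonance condition Im(Z)=0 gives ω₀ = 1/√(LC).
Step 2 — ω₀ = 1/√(0.000649·5.11e-07) = 5.491e+04 rad/s.
Step 3 — f₀ = ω₀/(2π) = 8740 Hz.
Step 4 — Series Q: Q = ω₀L/R = 5.491e+04·0.000649/66.9 = 0.5327.
Step 5 — 3dB bandwidth: Δω = ω₀/Q = 1.031e+05 rad/s; BW = Δω/(2π) = 1.641e+04 Hz.

(a) f₀ = 8740 Hz  (b) Q = 0.5327  (c) BW = 1.641e+04 Hz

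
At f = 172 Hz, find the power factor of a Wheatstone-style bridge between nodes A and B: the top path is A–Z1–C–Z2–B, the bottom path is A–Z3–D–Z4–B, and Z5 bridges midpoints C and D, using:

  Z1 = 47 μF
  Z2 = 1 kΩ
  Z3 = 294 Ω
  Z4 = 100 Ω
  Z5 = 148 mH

Step 1 — Angular frequency: ω = 2π·f = 2π·172 = 1081 rad/s.
Step 2 — Component impedances:
  Z1: Z = 1/(jωC) = -j/(ω·C) = 0 - j19.69 Ω
  Z2: Z = R = 1000 Ω
  Z3: Z = R = 294 Ω
  Z4: Z = R = 100 Ω
  Z5: Z = jωL = j·1081·0.148 = 0 + j159.9 Ω
Step 3 — Bridge requires nodal analysis (the Z5 bridge couples midpoints C and D, so the two paths cannot be reduced to a simple series/parallel combination). Setting node B to ground and injecting 1 A at node A, the 3-node admittance system at A, C, D solves to V_A = Z_AB = 142.8 + j79.43 Ω = 163.4∠29.1° Ω.
Step 4 — Power factor: PF = cos(φ) = Re(Z)/|Z| = 142.8/163.4 = 0.8739.
Step 5 — Type: Im(Z) = 79.43 ⇒ lagging (phase φ = 29.1°).

PF = 0.8739 (lagging, φ = 29.1°)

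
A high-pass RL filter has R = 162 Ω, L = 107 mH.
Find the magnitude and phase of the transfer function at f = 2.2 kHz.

Step 1 — Angular frequency: ω = 2π·2200 = 1.382e+04 rad/s.
Step 2 — Transfer function: H(jω) = jωL/(R + jωL).
Step 3 — Numerator jωL = j·1479; denominator R + jωL = 162 + j1479.
Step 4 — H = 0.9881 + j0.1082.
Step 5 — Magnitude: |H| = 0.9941 (-0.1 dB); phase: φ = 6.3°.

|H| = 0.9941 (-0.1 dB), φ = 6.3°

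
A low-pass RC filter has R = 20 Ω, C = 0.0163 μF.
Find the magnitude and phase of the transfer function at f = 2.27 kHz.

Step 1 — Angular frequency: ω = 2π·2270 = 1.426e+04 rad/s.
Step 2 — Transfer function: H(jω) = 1/(1 + jωRC).
Step 3 — Denominator: 1 + jωRC = 1 + j·1.426e+04·20·1.63e-08 = 1 + j0.00465.
Step 4 — H = 1 - j0.00465.
Step 5 — Magnitude: |H| = 1 (-0.0 dB); phase: φ = -0.3°.

|H| = 1 (-0.0 dB), φ = -0.3°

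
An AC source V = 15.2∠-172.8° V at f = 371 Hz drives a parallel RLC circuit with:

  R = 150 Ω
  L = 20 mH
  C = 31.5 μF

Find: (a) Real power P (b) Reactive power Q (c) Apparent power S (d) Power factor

Step 1 — Angular frequency: ω = 2π·f = 2π·371 = 2331 rad/s.
Step 2 — Component impedances:
  R: Z = R = 150 Ω
  L: Z = jωL = j·2331·0.02 = 0 + j46.62 Ω
  C: Z = 1/(jωC) = -j/(ω·C) = 0 - j13.62 Ω
Step 3 — Parallel combination: 1/Z_total = 1/R + 1/L + 1/C; Z_total = 2.428 - j18.93 Ω = 19.08∠-82.7° Ω.
Step 4 — Source phasor: V = 15.2∠-172.8° V = -15.08 - j1.905 V.
Step 5 — Current: I = V / Z = -0.001511 - j0.7966 A = 0.7966∠-90.1° A.
Step 6 — Complex power: S = V·I* = 1.54 - j12.01 VA.
Step 7 — Real power: P = Re(S) = 1.54 W.
Step 8 — Reactive power: Q = Im(S) = -12.01 VAR.
Step 9 — Apparent power: |S| = 12.11 VA.
Step 10 — Power factor: PF = P/|S| = 0.1272 (leading).

(a) P = 1.54 W  (b) Q = -12.01 VAR  (c) S = 12.11 VA  (d) PF = 0.1272 (leading)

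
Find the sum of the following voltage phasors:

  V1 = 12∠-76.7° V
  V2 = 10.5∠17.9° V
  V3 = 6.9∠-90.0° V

Step 1 — Convert each phasor to rectangular form:
  V1 = 12·(cos(-76.7°) + j·sin(-76.7°)) = 2.761 - j11.68 V
  V2 = 10.5·(cos(17.9°) + j·sin(17.9°)) = 9.992 + j3.227 V
  V3 = 6.9·(cos(-90.0°) + j·sin(-90.0°)) = 0 - j6.9 V
Step 2 — Sum components: V_total = 12.75 - j15.35 V.
Step 3 — Convert to polar: |V_total| = 19.96 V, ∠V_total = -50.3°.

V_total = 19.96∠-50.3° V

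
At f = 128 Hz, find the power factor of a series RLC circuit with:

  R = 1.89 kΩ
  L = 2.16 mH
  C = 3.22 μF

Step 1 — Angular frequency: ω = 2π·f = 2π·128 = 804.2 rad/s.
Step 2 — Component impedances:
  R: Z = R = 1890 Ω
  L: Z = jωL = j·804.2·0.00216 = 0 + j1.737 Ω
  C: Z = 1/(jωC) = -j/(ω·C) = 0 - j386.1 Ω
Step 3 — Series combination: Z_total = R + L + C = 1890 - j384.4 Ω = 1929∠-11.5° Ω.
Step 4 — Power factor: PF = cos(φ) = Re(Z)/|Z| = 1890/1928.7 = 0.9799.
Step 5 — Type: Im(Z) = -384.4 ⇒ leading (phase φ = -11.5°).

PF = 0.9799 (leading, φ = -11.5°)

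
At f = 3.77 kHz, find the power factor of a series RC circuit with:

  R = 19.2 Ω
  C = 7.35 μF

Step 1 — Angular frequency: ω = 2π·f = 2π·3770 = 2.369e+04 rad/s.
Step 2 — Component impedances:
  R: Z = R = 19.2 Ω
  C: Z = 1/(jωC) = -j/(ω·C) = 0 - j5.744 Ω
Step 3 — Series combination: Z_total = R + C = 19.2 - j5.744 Ω = 20.04∠-16.7° Ω.
Step 4 — Power factor: PF = cos(φ) = Re(Z)/|Z| = 19.2/20.041 = 0.958.
Step 5 — Type: Im(Z) = -5.744 ⇒ leading (phase φ = -16.7°).

PF = 0.958 (leading, φ = -16.7°)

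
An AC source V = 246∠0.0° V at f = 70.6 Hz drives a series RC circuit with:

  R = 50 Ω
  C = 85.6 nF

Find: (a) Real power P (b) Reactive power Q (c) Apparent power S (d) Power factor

Step 1 — Angular frequency: ω = 2π·f = 2π·70.6 = 443.6 rad/s.
Step 2 — Component impedances:
  R: Z = R = 50 Ω
  C: Z = 1/(jωC) = -j/(ω·C) = 0 - j2.634e+04 Ω
Step 3 — Series combination: Z_total = R + C = 50 - j2.634e+04 Ω = 2.634e+04∠-89.9° Ω.
Step 4 — Source phasor: V = 246∠0.0° V = 246 V.
Step 5 — Current: I = V / Z = 1.773e-05 + j0.009341 A = 0.009341∠89.9° A.
Step 6 — Complex power: S = V·I* = 0.004363 - j2.298 VA.
Step 7 — Real power: P = Re(S) = 0.004363 W.
Step 8 — Reactive power: Q = Im(S) = -2.298 VAR.
Step 9 — Apparent power: |S| = 2.298 VA.
Step 10 — Power factor: PF = P/|S| = 0.001899 (leading).

(a) P = 0.004363 W  (b) Q = -2.298 VAR  (c) S = 2.298 VA  (d) PF = 0.001899 (leading)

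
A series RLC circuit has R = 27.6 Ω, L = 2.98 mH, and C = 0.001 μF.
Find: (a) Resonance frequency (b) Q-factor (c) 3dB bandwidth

Step 1 — Resonance condition Im(Z)=0 gives ω₀ = 1/√(LC).
Step 2 — ω₀ = 1/√(0.00298·1e-09) = 5.793e+05 rad/s.
Step 3 — f₀ = ω₀/(2π) = 9.22e+04 Hz.
Step 4 — Series Q: Q = ω₀L/R = 5.793e+05·0.00298/27.6 = 62.55.
Step 5 — 3dB bandwidth: Δω = ω₀/Q = 9262 rad/s; BW = Δω/(2π) = 1474 Hz.

(a) f₀ = 9.22e+04 Hz  (b) Q = 62.55  (c) BW = 1474 Hz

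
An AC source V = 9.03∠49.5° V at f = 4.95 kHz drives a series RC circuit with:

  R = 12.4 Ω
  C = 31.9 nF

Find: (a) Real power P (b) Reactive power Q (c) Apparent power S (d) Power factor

Step 1 — Angular frequency: ω = 2π·f = 2π·4950 = 3.11e+04 rad/s.
Step 2 — Component impedances:
  R: Z = R = 12.4 Ω
  C: Z = 1/(jωC) = -j/(ω·C) = 0 - j1008 Ω
Step 3 — Series combination: Z_total = R + C = 12.4 - j1008 Ω = 1008∠-89.3° Ω.
Step 4 — Source phasor: V = 9.03∠49.5° V = 5.865 + j6.866 V.
Step 5 — Current: I = V / Z = -0.00674 + j0.005901 A = 0.008958∠138.8° A.
Step 6 — Complex power: S = V·I* = 0.0009951 - j0.08089 VA.
Step 7 — Real power: P = Re(S) = 0.0009951 W.
Step 8 — Reactive power: Q = Im(S) = -0.08089 VAR.
Step 9 — Apparent power: |S| = 0.08089 VA.
Step 10 — Power factor: PF = P/|S| = 0.0123 (leading).

(a) P = 0.0009951 W  (b) Q = -0.08089 VAR  (c) S = 0.08089 VA  (d) PF = 0.0123 (leading)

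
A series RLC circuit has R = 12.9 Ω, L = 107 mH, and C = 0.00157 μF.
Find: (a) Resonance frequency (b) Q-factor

Step 1 — Resonance condition Im(Z)=0 gives ω₀ = 1/√(LC).
Step 2 — ω₀ = 1/√(0.107·1.57e-09) = 7.715e+04 rad/s.
Step 3 — f₀ = ω₀/(2π) = 1.228e+04 Hz.
Step 4 — Series Q: Q = ω₀L/R = 7.715e+04·0.107/12.9 = 640.

(a) f₀ = 1.228e+04 Hz  (b) Q = 640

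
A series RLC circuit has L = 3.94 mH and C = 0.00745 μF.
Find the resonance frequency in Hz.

Step 1 — Resonance condition Im(Z)=0 gives ω₀ = 1/√(LC).
Step 2 — ω₀ = 1/√(0.00394·7.45e-09) = 1.846e+05 rad/s.
Step 3 — f₀ = ω₀/(2π) = 2.938e+04 Hz.

f₀ = 2.938e+04 Hz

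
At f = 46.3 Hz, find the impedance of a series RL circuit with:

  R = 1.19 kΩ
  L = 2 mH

Step 1 — Angular frequency: ω = 2π·f = 2π·46.3 = 290.9 rad/s.
Step 2 — Component impedances:
  R: Z = R = 1190 Ω
  L: Z = jωL = j·290.9·0.002 = 0 + j0.5818 Ω
Step 3 — Series combination: Z_total = R + L = 1190 + j0.5818 Ω = 1190∠0.0° Ω.

Z = 1190 + j0.5818 Ω = 1190∠0.0° Ω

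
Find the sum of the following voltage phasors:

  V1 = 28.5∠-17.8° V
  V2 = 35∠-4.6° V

Step 1 — Convert each phasor to rectangular form:
  V1 = 28.5·(cos(-17.8°) + j·sin(-17.8°)) = 27.14 - j8.712 V
  V2 = 35·(cos(-4.6°) + j·sin(-4.6°)) = 34.89 - j2.807 V
Step 2 — Sum components: V_total = 62.02 - j11.52 V.
Step 3 — Convert to polar: |V_total| = 63.08 V, ∠V_total = -10.5°.

V_total = 63.08∠-10.5° V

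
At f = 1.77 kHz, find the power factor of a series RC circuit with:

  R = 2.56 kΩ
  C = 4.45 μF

Step 1 — Angular frequency: ω = 2π·f = 2π·1770 = 1.112e+04 rad/s.
Step 2 — Component impedances:
  R: Z = R = 2560 Ω
  C: Z = 1/(jωC) = -j/(ω·C) = 0 - j20.21 Ω
Step 3 — Series combination: Z_total = R + C = 2560 - j20.21 Ω = 2560∠-0.5° Ω.
Step 4 — Power factor: PF = cos(φ) = Re(Z)/|Z| = 2560/2560 = 1.
Step 5 — Type: Im(Z) = -20.21 ⇒ leading (phase φ = -0.5°).

PF = 1 (leading, φ = -0.5°)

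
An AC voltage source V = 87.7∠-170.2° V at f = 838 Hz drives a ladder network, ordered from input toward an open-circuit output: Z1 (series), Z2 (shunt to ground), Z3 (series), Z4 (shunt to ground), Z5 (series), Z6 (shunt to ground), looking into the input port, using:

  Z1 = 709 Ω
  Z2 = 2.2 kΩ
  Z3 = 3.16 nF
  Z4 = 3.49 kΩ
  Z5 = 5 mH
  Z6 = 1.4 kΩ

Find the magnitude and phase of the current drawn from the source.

Step 1 — Angular frequency: ω = 2π·f = 2π·838 = 5265 rad/s.
Step 2 — Component impedances:
  Z1: Z = R = 709 Ω
  Z2: Z = R = 2200 Ω
  Z3: Z = 1/(jωC) = -j/(ω·C) = 0 - j6.01e+04 Ω
  Z4: Z = R = 3490 Ω
  Z5: Z = jωL = j·5265·0.005 = 0 + j26.33 Ω
  Z6: Z = R = 1400 Ω
Step 3 — Ladder network (open output): work backward from the far end, alternating series and parallel combinations. Z_in = 2905 - j80.32 Ω = 2906∠-1.6° Ω.
Step 4 — Source phasor: V = 87.7∠-170.2° V = -86.42 - j14.93 V.
Step 5 — Ohm's law: I = V / Z_total = (-86.42 - j14.93) / (2905 - j80.32) = -0.02959 - j0.005957 A.
Step 6 — Convert to polar: |I| = 0.03018 A, ∠I = -168.6°.

I = 0.03018∠-168.6° A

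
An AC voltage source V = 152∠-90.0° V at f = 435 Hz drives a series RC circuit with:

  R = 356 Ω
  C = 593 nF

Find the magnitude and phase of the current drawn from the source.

Step 1 — Angular frequency: ω = 2π·f = 2π·435 = 2733 rad/s.
Step 2 — Component impedances:
  R: Z = R = 356 Ω
  C: Z = 1/(jωC) = -j/(ω·C) = 0 - j617 Ω
Step 3 — Series combination: Z_total = R + C = 356 - j617 Ω = 712.3∠-60.0° Ω.
Step 4 — Source phasor: V = 152∠-90.0° V = 0 - j152 V.
Step 5 — Ohm's law: I = V / Z_total = (0 - j152) / (356 - j617) = 0.1848 - j0.1066 A.
Step 6 — Convert to polar: |I| = 0.2134 A, ∠I = -30.0°.

I = 0.2134∠-30.0° A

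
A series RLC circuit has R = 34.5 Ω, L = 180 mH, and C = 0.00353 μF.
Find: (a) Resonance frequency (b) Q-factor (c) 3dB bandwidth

Step 1 — Resonance: ω₀ = 1/√(LC) = 1/√(0.18·3.53e-09) = 3.967e+04 rad/s.
Step 2 — f₀ = ω₀/(2π) = 6314 Hz.
Step 3 — Series Q: Q = ω₀L/R = 3.967e+04·0.18/34.5 = 207.
Step 4 — Bandwidth: Δω = ω₀/Q = 191.7 rad/s; BW = Δω/(2π) = 30.5 Hz.

(a) f₀ = 6314 Hz  (b) Q = 207  (c) BW = 30.5 Hz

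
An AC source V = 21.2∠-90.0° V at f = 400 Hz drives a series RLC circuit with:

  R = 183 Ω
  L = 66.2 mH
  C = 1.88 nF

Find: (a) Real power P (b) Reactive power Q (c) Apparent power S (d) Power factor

Step 1 — Angular frequency: ω = 2π·f = 2π·400 = 2513 rad/s.
Step 2 — Component impedances:
  R: Z = R = 183 Ω
  L: Z = jωL = j·2513·0.0662 = 0 + j166.4 Ω
  C: Z = 1/(jωC) = -j/(ω·C) = 0 - j2.116e+05 Ω
Step 3 — Series combination: Z_total = R + L + C = 183 - j2.115e+05 Ω = 2.115e+05∠-90.0° Ω.
Step 4 — Source phasor: V = 21.2∠-90.0° V = 0 - j21.2 V.
Step 5 — Current: I = V / Z = 0.0001002 - j8.675e-08 A = 0.0001002∠-0.0° A.
Step 6 — Complex power: S = V·I* = 1.839e-06 - j0.002125 VA.
Step 7 — Real power: P = Re(S) = 1.839e-06 W.
Step 8 — Reactive power: Q = Im(S) = -0.002125 VAR.
Step 9 — Apparent power: |S| = 0.002125 VA.
Step 10 — Power factor: PF = P/|S| = 0.0008653 (leading).

(a) P = 1.839e-06 W  (b) Q = -0.002125 VAR  (c) S = 0.002125 VA  (d) PF = 0.0008653 (leading)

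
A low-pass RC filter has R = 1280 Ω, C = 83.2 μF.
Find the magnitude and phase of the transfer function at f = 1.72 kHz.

Step 1 — Angular frequency: ω = 2π·1720 = 1.081e+04 rad/s.
Step 2 — Transfer function: H(jω) = 1/(1 + jωRC).
Step 3 — Denominator: 1 + jωRC = 1 + j·1.081e+04·1280·8.32e-05 = 1 + j1151.
Step 4 — H = 7.549e-07 - j0.0008689.
Step 5 — Magnitude: |H| = 0.0008689 (-61.2 dB); phase: φ = -90.0°.

|H| = 0.0008689 (-61.2 dB), φ = -90.0°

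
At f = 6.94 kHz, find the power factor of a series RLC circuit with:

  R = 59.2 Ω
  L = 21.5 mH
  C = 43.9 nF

Step 1 — Angular frequency: ω = 2π·f = 2π·6940 = 4.361e+04 rad/s.
Step 2 — Component impedances:
  R: Z = R = 59.2 Ω
  L: Z = jωL = j·4.361e+04·0.0215 = 0 + j937.5 Ω
  C: Z = 1/(jωC) = -j/(ω·C) = 0 - j522.4 Ω
Step 3 — Series combination: Z_total = R + L + C = 59.2 + j415.1 Ω = 419.3∠81.9° Ω.
Step 4 — Power factor: PF = cos(φ) = Re(Z)/|Z| = 59.2/419.3 = 0.1412.
Step 5 — Type: Im(Z) = 415.1 ⇒ lagging (phase φ = 81.9°).

PF = 0.1412 (lagging, φ = 81.9°)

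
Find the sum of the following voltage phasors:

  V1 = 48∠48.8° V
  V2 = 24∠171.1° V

Step 1 — Convert each phasor to rectangular form:
  V1 = 48·(cos(48.8°) + j·sin(48.8°)) = 31.62 + j36.12 V
  V2 = 24·(cos(171.1°) + j·sin(171.1°)) = -23.71 + j3.713 V
Step 2 — Sum components: V_total = 7.906 + j39.83 V.
Step 3 — Convert to polar: |V_total| = 40.61 V, ∠V_total = 78.8°.

V_total = 40.61∠78.8° V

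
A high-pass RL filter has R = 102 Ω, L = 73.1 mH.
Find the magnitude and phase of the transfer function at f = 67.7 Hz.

Step 1 — Angular frequency: ω = 2π·67.7 = 425.4 rad/s.
Step 2 — Transfer function: H(jω) = jωL/(R + jωL).
Step 3 — Numerator jωL = j·31.09; denominator R + jωL = 102 + j31.09.
Step 4 — H = 0.08503 + j0.2789.
Step 5 — Magnitude: |H| = 0.2916 (-10.7 dB); phase: φ = 73.0°.

|H| = 0.2916 (-10.7 dB), φ = 73.0°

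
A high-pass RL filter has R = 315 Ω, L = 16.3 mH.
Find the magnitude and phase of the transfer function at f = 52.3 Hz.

Step 1 — Angular frequency: ω = 2π·52.3 = 328.6 rad/s.
Step 2 — Transfer function: H(jω) = jωL/(R + jωL).
Step 3 — Numerator jωL = j·5.356; denominator R + jωL = 315 + j5.356.
Step 4 — H = 0.0002891 + j0.017.
Step 5 — Magnitude: |H| = 0.017 (-35.4 dB); phase: φ = 89.0°.

|H| = 0.017 (-35.4 dB), φ = 89.0°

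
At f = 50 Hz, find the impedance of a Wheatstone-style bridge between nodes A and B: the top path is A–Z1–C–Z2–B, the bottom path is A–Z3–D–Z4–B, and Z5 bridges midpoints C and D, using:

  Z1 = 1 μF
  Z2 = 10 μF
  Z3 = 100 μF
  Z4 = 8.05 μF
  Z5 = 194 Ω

Step 1 — Angular frequency: ω = 2π·f = 2π·50 = 314.2 rad/s.
Step 2 — Component impedances:
  Z1: Z = 1/(jωC) = -j/(ω·C) = 0 - j3183 Ω
  Z2: Z = 1/(jωC) = -j/(ω·C) = 0 - j318.3 Ω
  Z3: Z = 1/(jωC) = -j/(ω·C) = 0 - j31.83 Ω
  Z4: Z = 1/(jωC) = -j/(ω·C) = 0 - j395.4 Ω
  Z5: Z = R = 194 Ω
Step 3 — Bridge requires nodal analysis (the Z5 bridge couples midpoints C and D, so the two paths cannot be reduced to a simple series/parallel combination). Setting node B to ground and injecting 1 A at node A, the 3-node admittance system at A, C, D solves to V_A = Z_AB = 51.73 - j225 Ω = 230.9∠-77.1° Ω.

Z = 51.73 - j225 Ω = 230.9∠-77.1° Ω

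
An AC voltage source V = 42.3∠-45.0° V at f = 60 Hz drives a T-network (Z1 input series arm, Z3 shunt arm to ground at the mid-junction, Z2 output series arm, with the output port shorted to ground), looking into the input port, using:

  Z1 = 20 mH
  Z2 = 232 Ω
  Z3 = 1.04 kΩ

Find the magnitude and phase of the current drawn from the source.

Step 1 — Angular frequency: ω = 2π·f = 2π·60 = 377 rad/s.
Step 2 — Component impedances:
  Z1: Z = jωL = j·377·0.02 = 0 + j7.54 Ω
  Z2: Z = R = 232 Ω
  Z3: Z = R = 1040 Ω
Step 3 — With the output port shorted to ground, the output series arm Z2 runs from the junction to ground; the shunt arm Z3 also runs from the junction to ground. They appear in parallel: Z3 || Z2 = 189.7 Ω.
Step 4 — Series with input arm Z1: Z_in = Z1 + (Z3 || Z2) = 189.7 + j7.54 Ω = 189.8∠2.3° Ω.
Step 5 — Source phasor: V = 42.3∠-45.0° V = 29.91 - j29.91 V.
Step 6 — Ohm's law: I = V / Z_total = (29.91 - j29.91) / (189.7 + j7.54) = 0.1512 - j0.1637 A.
Step 7 — Convert to polar: |I| = 0.2228 A, ∠I = -47.3°.

I = 0.2228∠-47.3° A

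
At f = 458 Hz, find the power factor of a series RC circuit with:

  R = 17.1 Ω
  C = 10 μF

Step 1 — Angular frequency: ω = 2π·f = 2π·458 = 2878 rad/s.
Step 2 — Component impedances:
  R: Z = R = 17.1 Ω
  C: Z = 1/(jωC) = -j/(ω·C) = 0 - j34.75 Ω
Step 3 — Series combination: Z_total = R + C = 17.1 - j34.75 Ω = 38.73∠-63.8° Ω.
Step 4 — Power factor: PF = cos(φ) = Re(Z)/|Z| = 17.1/38.73 = 0.4415.
Step 5 — Type: Im(Z) = -34.75 ⇒ leading (phase φ = -63.8°).

PF = 0.4415 (leading, φ = -63.8°)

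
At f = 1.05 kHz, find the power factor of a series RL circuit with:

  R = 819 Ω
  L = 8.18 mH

Step 1 — Angular frequency: ω = 2π·f = 2π·1050 = 6597 rad/s.
Step 2 — Component impedances:
  R: Z = R = 819 Ω
  L: Z = jωL = j·6597·0.00818 = 0 + j53.97 Ω
Step 3 — Series combination: Z_total = R + L = 819 + j53.97 Ω = 820.8∠3.8° Ω.
Step 4 — Power factor: PF = cos(φ) = Re(Z)/|Z| = 819/820.8 = 0.9978.
Step 5 — Type: Im(Z) = 53.97 ⇒ lagging (phase φ = 3.8°).

PF = 0.9978 (lagging, φ = 3.8°)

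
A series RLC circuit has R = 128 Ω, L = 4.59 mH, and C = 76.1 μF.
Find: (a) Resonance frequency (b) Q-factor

Step 1 — Resonance condition Im(Z)=0 gives ω₀ = 1/√(LC).
Step 2 — ω₀ = 1/√(0.00459·7.61e-05) = 1692 rad/s.
Step 3 — f₀ = ω₀/(2π) = 269.3 Hz.
Step 4 — Series Q: Q = ω₀L/R = 1692·0.00459/128 = 0.06067.

(a) f₀ = 269.3 Hz  (b) Q = 0.06067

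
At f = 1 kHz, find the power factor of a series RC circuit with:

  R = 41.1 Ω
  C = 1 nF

Step 1 — Angular frequency: ω = 2π·f = 2π·1000 = 6283 rad/s.
Step 2 — Component impedances:
  R: Z = R = 41.1 Ω
  C: Z = 1/(jωC) = -j/(ω·C) = 0 - j1.592e+05 Ω
Step 3 — Series combination: Z_total = R + C = 41.1 - j1.592e+05 Ω = 1.592e+05∠-90.0° Ω.
Step 4 — Power factor: PF = cos(φ) = Re(Z)/|Z| = 41.1/1.592e+05 = 0.0002582.
Step 5 — Type: Im(Z) = -1.592e+05 ⇒ leading (phase φ = -90.0°).

PF = 0.0002582 (leading, φ = -90.0°)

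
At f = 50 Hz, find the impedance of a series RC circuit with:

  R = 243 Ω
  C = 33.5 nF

Step 1 — Angular frequency: ω = 2π·f = 2π·50 = 314.2 rad/s.
Step 2 — Component impedances:
  R: Z = R = 243 Ω
  C: Z = 1/(jωC) = -j/(ω·C) = 0 - j9.502e+04 Ω
Step 3 — Series combination: Z_total = R + C = 243 - j9.502e+04 Ω = 9.502e+04∠-89.9° Ω.

Z = 243 - j9.502e+04 Ω = 9.502e+04∠-89.9° Ω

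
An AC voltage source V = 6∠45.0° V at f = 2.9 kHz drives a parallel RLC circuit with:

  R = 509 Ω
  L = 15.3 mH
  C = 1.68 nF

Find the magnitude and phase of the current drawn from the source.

Step 1 — Angular frequency: ω = 2π·f = 2π·2900 = 1.822e+04 rad/s.
Step 2 — Component impedances:
  R: Z = R = 509 Ω
  L: Z = jωL = j·1.822e+04·0.0153 = 0 + j278.8 Ω
  C: Z = 1/(jωC) = -j/(ω·C) = 0 - j3.267e+04 Ω
Step 3 — Parallel combination: 1/Z_total = 1/R + 1/L + 1/C; Z_total = 119 + j215.4 Ω = 246.1∠61.1° Ω.
Step 4 — Source phasor: V = 6∠45.0° V = 4.243 + j4.243 V.
Step 5 — Ohm's law: I = V / Z_total = (4.243 + j4.243) / (119 + j215.4) = 0.02342 - j0.006753 A.
Step 6 — Convert to polar: |I| = 0.02438 A, ∠I = -16.1°.

I = 0.02438∠-16.1° A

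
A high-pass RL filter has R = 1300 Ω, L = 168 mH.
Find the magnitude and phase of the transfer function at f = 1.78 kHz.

Step 1 — Angular frequency: ω = 2π·1780 = 1.118e+04 rad/s.
Step 2 — Transfer function: H(jω) = jωL/(R + jωL).
Step 3 — Numerator jωL = j·1879; denominator R + jωL = 1300 + j1879.
Step 4 — H = 0.6763 + j0.4679.
Step 5 — Magnitude: |H| = 0.8224 (-1.7 dB); phase: φ = 34.7°.

|H| = 0.8224 (-1.7 dB), φ = 34.7°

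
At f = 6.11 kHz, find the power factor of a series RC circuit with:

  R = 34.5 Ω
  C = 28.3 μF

Step 1 — Angular frequency: ω = 2π·f = 2π·6110 = 3.839e+04 rad/s.
Step 2 — Component impedances:
  R: Z = R = 34.5 Ω
  C: Z = 1/(jωC) = -j/(ω·C) = 0 - j0.9204 Ω
Step 3 — Series combination: Z_total = R + C = 34.5 - j0.9204 Ω = 34.51∠-1.5° Ω.
Step 4 — Power factor: PF = cos(φ) = Re(Z)/|Z| = 34.5/34.5123 = 0.9996.
Step 5 — Type: Im(Z) = -0.9204 ⇒ leading (phase φ = -1.5°).

PF = 0.9996 (leading, φ = -1.5°)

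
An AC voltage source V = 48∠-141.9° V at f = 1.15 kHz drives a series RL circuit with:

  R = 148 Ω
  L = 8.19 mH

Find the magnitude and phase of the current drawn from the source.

Step 1 — Angular frequency: ω = 2π·f = 2π·1150 = 7226 rad/s.
Step 2 — Component impedances:
  R: Z = R = 148 Ω
  L: Z = jωL = j·7226·0.00819 = 0 + j59.18 Ω
Step 3 — Series combination: Z_total = R + L = 148 + j59.18 Ω = 159.4∠21.8° Ω.
Step 4 — Source phasor: V = 48∠-141.9° V = -37.77 - j29.62 V.
Step 5 — Ohm's law: I = V / Z_total = (-37.77 - j29.62) / (148 + j59.18) = -0.289 - j0.08455 A.
Step 6 — Convert to polar: |I| = 0.3011 A, ∠I = -163.7°.

I = 0.3011∠-163.7° A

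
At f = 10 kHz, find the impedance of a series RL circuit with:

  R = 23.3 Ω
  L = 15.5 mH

Step 1 — Angular frequency: ω = 2π·f = 2π·1e+04 = 6.283e+04 rad/s.
Step 2 — Component impedances:
  R: Z = R = 23.3 Ω
  L: Z = jωL = j·6.283e+04·0.0155 = 0 + j973.9 Ω
Step 3 — Series combination: Z_total = R + L = 23.3 + j973.9 Ω = 974.2∠88.6° Ω.

Z = 23.3 + j973.9 Ω = 974.2∠88.6° Ω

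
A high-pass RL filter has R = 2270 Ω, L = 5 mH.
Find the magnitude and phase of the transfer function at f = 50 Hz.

Step 1 — Angular frequency: ω = 2π·50 = 314.2 rad/s.
Step 2 — Transfer function: H(jω) = jωL/(R + jωL).
Step 3 — Numerator jωL = j·1.571; denominator R + jωL = 2270 + j1.571.
Step 4 — H = 4.788e-07 + j0.000692.
Step 5 — Magnitude: |H| = 0.000692 (-63.2 dB); phase: φ = 90.0°.

|H| = 0.000692 (-63.2 dB), φ = 90.0°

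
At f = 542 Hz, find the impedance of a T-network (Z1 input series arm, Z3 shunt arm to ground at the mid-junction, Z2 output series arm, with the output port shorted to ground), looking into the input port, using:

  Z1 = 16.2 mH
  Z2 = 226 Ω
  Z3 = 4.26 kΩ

Step 1 — Angular frequency: ω = 2π·f = 2π·542 = 3405 rad/s.
Step 2 — Component impedances:
  Z1: Z = jωL = j·3405·0.0162 = 0 + j55.17 Ω
  Z2: Z = R = 226 Ω
  Z3: Z = R = 4260 Ω
Step 3 — With the output port shorted to ground, the output series arm Z2 runs from the junction to ground; the shunt arm Z3 also runs from the junction to ground. They appear in parallel: Z3 || Z2 = 214.6 Ω.
Step 4 — Series with input arm Z1: Z_in = Z1 + (Z3 || Z2) = 214.6 + j55.17 Ω = 221.6∠14.4° Ω.

Z = 214.6 + j55.17 Ω = 221.6∠14.4° Ω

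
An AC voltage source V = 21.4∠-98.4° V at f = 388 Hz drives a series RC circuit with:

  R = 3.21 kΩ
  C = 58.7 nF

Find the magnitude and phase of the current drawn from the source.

Step 1 — Angular frequency: ω = 2π·f = 2π·388 = 2438 rad/s.
Step 2 — Component impedances:
  R: Z = R = 3210 Ω
  C: Z = 1/(jωC) = -j/(ω·C) = 0 - j6988 Ω
Step 3 — Series combination: Z_total = R + C = 3210 - j6988 Ω = 7690∠-65.3° Ω.
Step 4 — Source phasor: V = 21.4∠-98.4° V = -3.126 - j21.17 V.
Step 5 — Ohm's law: I = V / Z_total = (-3.126 - j21.17) / (3210 - j6988) = 0.002332 - j0.001519 A.
Step 6 — Convert to polar: |I| = 0.002783 A, ∠I = -33.1°.

I = 0.002783∠-33.1° A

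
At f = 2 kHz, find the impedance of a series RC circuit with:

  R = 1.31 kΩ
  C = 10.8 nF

Step 1 — Angular frequency: ω = 2π·f = 2π·2000 = 1.257e+04 rad/s.
Step 2 — Component impedances:
  R: Z = R = 1310 Ω
  C: Z = 1/(jωC) = -j/(ω·C) = 0 - j7368 Ω
Step 3 — Series combination: Z_total = R + C = 1310 - j7368 Ω = 7484∠-79.9° Ω.

Z = 1310 - j7368 Ω = 7484∠-79.9° Ω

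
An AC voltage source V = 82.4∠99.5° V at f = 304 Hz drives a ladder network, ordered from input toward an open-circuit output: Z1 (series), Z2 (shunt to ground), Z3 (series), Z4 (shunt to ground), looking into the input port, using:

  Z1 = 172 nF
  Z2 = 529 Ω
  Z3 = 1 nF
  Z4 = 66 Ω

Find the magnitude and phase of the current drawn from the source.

Step 1 — Angular frequency: ω = 2π·f = 2π·304 = 1910 rad/s.
Step 2 — Component impedances:
  Z1: Z = 1/(jωC) = -j/(ω·C) = 0 - j3044 Ω
  Z2: Z = R = 529 Ω
  Z3: Z = 1/(jωC) = -j/(ω·C) = 0 - j5.235e+05 Ω
  Z4: Z = R = 66 Ω
Step 3 — Ladder network (open output): work backward from the far end, alternating series and parallel combinations. Z_in = 529 - j3044 Ω = 3090∠-80.1° Ω.
Step 4 — Source phasor: V = 82.4∠99.5° V = -13.6 + j81.27 V.
Step 5 — Ohm's law: I = V / Z_total = (-13.6 + j81.27) / (529 - j3044) = -0.02667 + j0.0001664 A.
Step 6 — Convert to polar: |I| = 0.02667 A, ∠I = 179.6°.

I = 0.02667∠179.6° A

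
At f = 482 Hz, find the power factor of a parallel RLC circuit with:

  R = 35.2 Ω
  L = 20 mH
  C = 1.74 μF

Step 1 — Angular frequency: ω = 2π·f = 2π·482 = 3028 rad/s.
Step 2 — Component impedances:
  R: Z = R = 35.2 Ω
  L: Z = jωL = j·3028·0.02 = 0 + j60.57 Ω
  C: Z = 1/(jωC) = -j/(ω·C) = 0 - j189.8 Ω
Step 3 — Parallel combination: 1/Z_total = 1/R + 1/L + 1/C; Z_total = 30.44 + j12.04 Ω = 32.73∠21.6° Ω.
Step 4 — Power factor: PF = cos(φ) = Re(Z)/|Z| = 30.435/32.731 = 0.9299.
Step 5 — Type: Im(Z) = 12.04 ⇒ lagging (phase φ = 21.6°).

PF = 0.9299 (lagging, φ = 21.6°)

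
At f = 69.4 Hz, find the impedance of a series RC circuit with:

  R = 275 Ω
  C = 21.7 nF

Step 1 — Angular frequency: ω = 2π·f = 2π·69.4 = 436.1 rad/s.
Step 2 — Component impedances:
  R: Z = R = 275 Ω
  C: Z = 1/(jωC) = -j/(ω·C) = 0 - j1.057e+05 Ω
Step 3 — Series combination: Z_total = R + C = 275 - j1.057e+05 Ω = 1.057e+05∠-89.9° Ω.

Z = 275 - j1.057e+05 Ω = 1.057e+05∠-89.9° Ω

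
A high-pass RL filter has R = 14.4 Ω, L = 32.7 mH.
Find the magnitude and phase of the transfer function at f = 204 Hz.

Step 1 — Angular frequency: ω = 2π·204 = 1282 rad/s.
Step 2 — Transfer function: H(jω) = jωL/(R + jωL).
Step 3 — Numerator jωL = j·41.91; denominator R + jωL = 14.4 + j41.91.
Step 4 — H = 0.8944 + j0.3073.
Step 5 — Magnitude: |H| = 0.9457 (-0.5 dB); phase: φ = 19.0°.

|H| = 0.9457 (-0.5 dB), φ = 19.0°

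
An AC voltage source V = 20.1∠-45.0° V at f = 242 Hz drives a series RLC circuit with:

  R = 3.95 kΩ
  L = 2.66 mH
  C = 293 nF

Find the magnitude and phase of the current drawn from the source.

Step 1 — Angular frequency: ω = 2π·f = 2π·242 = 1521 rad/s.
Step 2 — Component impedances:
  R: Z = R = 3950 Ω
  L: Z = jωL = j·1521·0.00266 = 0 + j4.045 Ω
  C: Z = 1/(jωC) = -j/(ω·C) = 0 - j2245 Ω
Step 3 — Series combination: Z_total = R + L + C = 3950 - j2241 Ω = 4541∠-29.6° Ω.
Step 4 — Source phasor: V = 20.1∠-45.0° V = 14.21 - j14.21 V.
Step 5 — Ohm's law: I = V / Z_total = (14.21 - j14.21) / (3950 - j2241) = 0.004266 - j0.001178 A.
Step 6 — Convert to polar: |I| = 0.004426 A, ∠I = -15.4°.

I = 0.004426∠-15.4° A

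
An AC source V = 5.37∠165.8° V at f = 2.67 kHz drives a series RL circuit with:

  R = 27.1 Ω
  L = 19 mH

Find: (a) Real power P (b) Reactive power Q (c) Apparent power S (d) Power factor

Step 1 — Angular frequency: ω = 2π·f = 2π·2670 = 1.678e+04 rad/s.
Step 2 — Component impedances:
  R: Z = R = 27.1 Ω
  L: Z = jωL = j·1.678e+04·0.019 = 0 + j318.7 Ω
Step 3 — Series combination: Z_total = R + L = 27.1 + j318.7 Ω = 319.9∠85.1° Ω.
Step 4 — Source phasor: V = 5.37∠165.8° V = -5.206 + j1.317 V.
Step 5 — Current: I = V / Z = 0.002724 + j0.01656 A = 0.01679∠80.7° A.
Step 6 — Complex power: S = V·I* = 0.007637 + j0.08982 VA.
Step 7 — Real power: P = Re(S) = 0.007637 W.
Step 8 — Reactive power: Q = Im(S) = 0.08982 VAR.
Step 9 — Apparent power: |S| = 0.09014 VA.
Step 10 — Power factor: PF = P/|S| = 0.08472 (lagging).

(a) P = 0.007637 W  (b) Q = 0.08982 VAR  (c) S = 0.09014 VA  (d) PF = 0.08472 (lagging)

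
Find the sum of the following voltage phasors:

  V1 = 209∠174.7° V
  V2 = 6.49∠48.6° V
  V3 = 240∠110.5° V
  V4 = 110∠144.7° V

Step 1 — Convert each phasor to rectangular form:
  V1 = 209·(cos(174.7°) + j·sin(174.7°)) = -208.1 + j19.31 V
  V2 = 6.49·(cos(48.6°) + j·sin(48.6°)) = 4.292 + j4.868 V
  V3 = 240·(cos(110.5°) + j·sin(110.5°)) = -84.05 + j224.8 V
  V4 = 110·(cos(144.7°) + j·sin(144.7°)) = -89.78 + j63.56 V
Step 2 — Sum components: V_total = -377.6 + j312.5 V.
Step 3 — Convert to polar: |V_total| = 490.2 V, ∠V_total = 140.4°.

V_total = 490.2∠140.4° V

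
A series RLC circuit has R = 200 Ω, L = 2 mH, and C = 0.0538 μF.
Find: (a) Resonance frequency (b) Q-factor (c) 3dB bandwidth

Step 1 — Resonance: ω₀ = 1/√(LC) = 1/√(0.002·5.38e-08) = 9.64e+04 rad/s.
Step 2 — f₀ = ω₀/(2π) = 1.534e+04 Hz.
Step 3 — Series Q: Q = ω₀L/R = 9.64e+04·0.002/200 = 0.964.
Step 4 — Bandwidth: Δω = ω₀/Q = 1e+05 rad/s; BW = Δω/(2π) = 1.592e+04 Hz.

(a) f₀ = 1.534e+04 Hz  (b) Q = 0.964  (c) BW = 1.592e+04 Hz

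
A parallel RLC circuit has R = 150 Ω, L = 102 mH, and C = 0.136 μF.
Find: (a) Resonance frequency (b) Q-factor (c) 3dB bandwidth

Step 1 — Resonance: ω₀ = 1/√(LC) = 1/√(0.102·1.36e-07) = 8490 rad/s.
Step 2 — f₀ = ω₀/(2π) = 1351 Hz.
Step 3 — Parallel Q: Q = R/(ω₀L) = 150/(8490·0.102) = 0.1732.
Step 4 — Bandwidth: Δω = ω₀/Q = 4.902e+04 rad/s; BW = Δω/(2π) = 7802 Hz.

(a) f₀ = 1351 Hz  (b) Q = 0.1732  (c) BW = 7802 Hz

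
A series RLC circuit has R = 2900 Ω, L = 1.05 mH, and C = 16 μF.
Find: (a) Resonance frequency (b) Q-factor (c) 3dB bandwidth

Step 1 — Resonance: ω₀ = 1/√(LC) = 1/√(0.00105·1.6e-05) = 7715 rad/s.
Step 2 — f₀ = ω₀/(2π) = 1228 Hz.
Step 3 — Series Q: Q = ω₀L/R = 7715·0.00105/2900 = 0.002793.
Step 4 — Bandwidth: Δω = ω₀/Q = 2.762e+06 rad/s; BW = Δω/(2π) = 4.396e+05 Hz.

(a) f₀ = 1228 Hz  (b) Q = 0.002793  (c) BW = 4.396e+05 Hz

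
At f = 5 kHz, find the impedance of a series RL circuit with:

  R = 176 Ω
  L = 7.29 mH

Step 1 — Angular frequency: ω = 2π·f = 2π·5000 = 3.142e+04 rad/s.
Step 2 — Component impedances:
  R: Z = R = 176 Ω
  L: Z = jωL = j·3.142e+04·0.00729 = 0 + j229 Ω
Step 3 — Series combination: Z_total = R + L = 176 + j229 Ω = 288.8∠52.5° Ω.

Z = 176 + j229 Ω = 288.8∠52.5° Ω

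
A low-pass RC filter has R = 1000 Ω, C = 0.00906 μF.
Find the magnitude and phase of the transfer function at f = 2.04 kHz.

Step 1 — Angular frequency: ω = 2π·2040 = 1.282e+04 rad/s.
Step 2 — Transfer function: H(jω) = 1/(1 + jωRC).
Step 3 — Denominator: 1 + jωRC = 1 + j·1.282e+04·1000·9.06e-09 = 1 + j0.1161.
Step 4 — H = 0.9867 - j0.1146.
Step 5 — Magnitude: |H| = 0.9933 (-0.1 dB); phase: φ = -6.6°.

|H| = 0.9933 (-0.1 dB), φ = -6.6°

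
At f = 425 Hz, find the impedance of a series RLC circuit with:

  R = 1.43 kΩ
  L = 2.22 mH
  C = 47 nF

Step 1 — Angular frequency: ω = 2π·f = 2π·425 = 2670 rad/s.
Step 2 — Component impedances:
  R: Z = R = 1430 Ω
  L: Z = jωL = j·2670·0.00222 = 0 + j5.928 Ω
  C: Z = 1/(jωC) = -j/(ω·C) = 0 - j7968 Ω
Step 3 — Series combination: Z_total = R + L + C = 1430 - j7962 Ω = 8089∠-79.8° Ω.

Z = 1430 - j7962 Ω = 8089∠-79.8° Ω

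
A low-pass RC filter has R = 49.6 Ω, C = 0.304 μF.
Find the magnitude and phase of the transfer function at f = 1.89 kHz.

Step 1 — Angular frequency: ω = 2π·1890 = 1.188e+04 rad/s.
Step 2 — Transfer function: H(jω) = 1/(1 + jωRC).
Step 3 — Denominator: 1 + jωRC = 1 + j·1.188e+04·49.6·3.04e-07 = 1 + j0.1791.
Step 4 — H = 0.9689 - j0.1735.
Step 5 — Magnitude: |H| = 0.9843 (-0.1 dB); phase: φ = -10.2°.

|H| = 0.9843 (-0.1 dB), φ = -10.2°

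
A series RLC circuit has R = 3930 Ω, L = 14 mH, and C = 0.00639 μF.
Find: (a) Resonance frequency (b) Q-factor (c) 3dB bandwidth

Step 1 — Resonance condition Im(Z)=0 gives ω₀ = 1/√(LC).
Step 2 — ω₀ = 1/√(0.014·6.39e-09) = 1.057e+05 rad/s.
Step 3 — f₀ = ω₀/(2π) = 1.683e+04 Hz.
Step 4 — Series Q: Q = ω₀L/R = 1.057e+05·0.014/3930 = 0.3766.
Step 5 — 3dB bandwidth: Δω = ω₀/Q = 2.807e+05 rad/s; BW = Δω/(2π) = 4.468e+04 Hz.

(a) f₀ = 1.683e+04 Hz  (b) Q = 0.3766  (c) BW = 4.468e+04 Hz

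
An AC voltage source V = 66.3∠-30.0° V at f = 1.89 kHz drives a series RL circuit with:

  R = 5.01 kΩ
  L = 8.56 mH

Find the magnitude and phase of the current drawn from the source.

Step 1 — Angular frequency: ω = 2π·f = 2π·1890 = 1.188e+04 rad/s.
Step 2 — Component impedances:
  R: Z = R = 5010 Ω
  L: Z = jωL = j·1.188e+04·0.00856 = 0 + j101.7 Ω
Step 3 — Series combination: Z_total = R + L = 5010 + j101.7 Ω = 5011∠1.2° Ω.
Step 4 — Source phasor: V = 66.3∠-30.0° V = 57.42 - j33.15 V.
Step 5 — Ohm's law: I = V / Z_total = (57.42 - j33.15) / (5010 + j101.7) = 0.01132 - j0.006846 A.
Step 6 — Convert to polar: |I| = 0.01323 A, ∠I = -31.2°.

I = 0.01323∠-31.2° A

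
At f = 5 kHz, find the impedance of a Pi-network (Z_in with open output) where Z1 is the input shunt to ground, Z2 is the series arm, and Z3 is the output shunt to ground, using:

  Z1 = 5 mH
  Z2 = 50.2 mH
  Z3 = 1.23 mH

Step 1 — Angular frequency: ω = 2π·f = 2π·5000 = 3.142e+04 rad/s.
Step 2 — Component impedances:
  Z1: Z = jωL = j·3.142e+04·0.005 = 0 + j157.1 Ω
  Z2: Z = jωL = j·3.142e+04·0.0502 = 0 + j1577 Ω
  Z3: Z = jωL = j·3.142e+04·0.00123 = 0 + j38.64 Ω
Step 3 — With open output, the series arm Z2 and the output shunt Z3 appear in series to ground: Z2 + Z3 = 0 + j1616 Ω.
Step 4 — Parallel with input shunt Z1: Z_in = Z1 || (Z2 + Z3) = 0 + j143.2 Ω = 143.2∠90.0° Ω.

Z = 0 + j143.2 Ω = 143.2∠90.0° Ω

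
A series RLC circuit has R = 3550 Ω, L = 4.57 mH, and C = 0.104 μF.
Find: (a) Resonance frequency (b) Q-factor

Step 1 — Resonance condition Im(Z)=0 gives ω₀ = 1/√(LC).
Step 2 — ω₀ = 1/√(0.00457·1.04e-07) = 4.587e+04 rad/s.
Step 3 — f₀ = ω₀/(2π) = 7300 Hz.
Step 4 — Series Q: Q = ω₀L/R = 4.587e+04·0.00457/3550 = 0.05905.

(a) f₀ = 7300 Hz  (b) Q = 0.05905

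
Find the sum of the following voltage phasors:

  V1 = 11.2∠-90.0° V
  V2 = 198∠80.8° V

Step 1 — Convert each phasor to rectangular form:
  V1 = 11.2·(cos(-90.0°) + j·sin(-90.0°)) = 0 - j11.2 V
  V2 = 198·(cos(80.8°) + j·sin(80.8°)) = 31.66 + j195.5 V
Step 2 — Sum components: V_total = 31.66 + j184.3 V.
Step 3 — Convert to polar: |V_total| = 187 V, ∠V_total = 80.3°.

V_total = 187∠80.3° V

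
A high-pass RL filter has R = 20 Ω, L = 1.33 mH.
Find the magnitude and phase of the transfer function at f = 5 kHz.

Step 1 — Angular frequency: ω = 2π·5000 = 3.142e+04 rad/s.
Step 2 — Transfer function: H(jω) = jωL/(R + jωL).
Step 3 — Numerator jωL = j·41.78; denominator R + jωL = 20 + j41.78.
Step 4 — H = 0.8136 + j0.3894.
Step 5 — Magnitude: |H| = 0.902 (-0.9 dB); phase: φ = 25.6°.

|H| = 0.902 (-0.9 dB), φ = 25.6°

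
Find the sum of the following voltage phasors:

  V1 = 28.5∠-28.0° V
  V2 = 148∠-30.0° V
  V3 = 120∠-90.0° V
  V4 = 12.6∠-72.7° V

Step 1 — Convert each phasor to rectangular form:
  V1 = 28.5·(cos(-28.0°) + j·sin(-28.0°)) = 25.16 - j13.38 V
  V2 = 148·(cos(-30.0°) + j·sin(-30.0°)) = 128.2 - j74 V
  V3 = 120·(cos(-90.0°) + j·sin(-90.0°)) = 0 - j120 V
  V4 = 12.6·(cos(-72.7°) + j·sin(-72.7°)) = 3.747 - j12.03 V
Step 2 — Sum components: V_total = 157.1 - j219.4 V.
Step 3 — Convert to polar: |V_total| = 269.8 V, ∠V_total = -54.4°.

V_total = 269.8∠-54.4° V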